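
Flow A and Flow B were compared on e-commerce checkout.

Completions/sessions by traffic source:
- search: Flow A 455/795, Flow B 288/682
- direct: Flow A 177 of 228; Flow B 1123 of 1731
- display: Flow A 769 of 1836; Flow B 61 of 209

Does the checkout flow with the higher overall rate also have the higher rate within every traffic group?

No

Search: Flow A 455/795 = 57.2%, Flow B 288/682 = 42.2% → Flow A
Direct: Flow A 177/228 = 77.6%, Flow B 1123/1731 = 64.9% → Flow A
Display: Flow A 769/1836 = 41.9%, Flow B 61/209 = 29.2% → Flow A
Overall: Flow A 1401/2859 = 49.0%, Flow B 1472/2622 = 56.1% → Flow B
Flow A wins each traffic group but Flow B wins overall — the comparison reverses. Flow A's sessions skew toward display, which has a lower base rate.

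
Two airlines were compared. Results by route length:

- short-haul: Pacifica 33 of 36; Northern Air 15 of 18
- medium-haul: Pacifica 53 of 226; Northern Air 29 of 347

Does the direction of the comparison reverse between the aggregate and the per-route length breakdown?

No

Short-haul: Pacifica 33/36 = 91.7%, Northern Air 15/18 = 83.3% → Pacifica
Medium-haul: Pacifica 53/226 = 23.5%, Northern Air 29/347 = 8.4% → Pacifica
Overall: Pacifica 86/262 = 32.8%, Northern Air 44/365 = 12.1% → Pacifica
Pacifica wins overall and in every route group — no reversal.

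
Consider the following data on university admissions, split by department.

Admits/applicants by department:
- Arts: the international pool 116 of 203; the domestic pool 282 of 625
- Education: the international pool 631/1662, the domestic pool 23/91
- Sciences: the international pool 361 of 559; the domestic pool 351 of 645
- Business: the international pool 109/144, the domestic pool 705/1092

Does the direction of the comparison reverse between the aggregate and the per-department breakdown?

Yes

Arts: the international pool 116/203 = 57.1%, the domestic pool 282/625 = 45.1% → the international pool
Education: the international pool 631/1662 = 38.0%, the domestic pool 23/91 = 25.3% → the international pool
Sciences: the international pool 361/559 = 64.6%, the domestic pool 351/645 = 54.4% → the international pool
Business: the international pool 109/144 = 75.7%, the domestic pool 705/1092 = 64.6% → the international pool
Overall: the international pool 1217/2568 = 47.4%, the domestic pool 1361/2453 = 55.5% → the domestic pool
The international pool wins each department group but the domestic pool wins overall — the comparison reverses. The international pool's applicants skew toward Education, which has a lower base rate.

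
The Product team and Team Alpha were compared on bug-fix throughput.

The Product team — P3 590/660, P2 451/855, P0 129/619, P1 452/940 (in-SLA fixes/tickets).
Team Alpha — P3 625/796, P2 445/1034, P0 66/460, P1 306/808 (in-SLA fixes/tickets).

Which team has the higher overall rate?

P3: the Product team 590/660 = 89.4%, Team Alpha 625/796 = 78.5% → the Product team
P2: the Product team 451/855 = 52.7%, Team Alpha 445/1034 = 43.0% → the Product team
P0: the Product team 129/619 = 20.8%, Team Alpha 66/460 = 14.3% → the Product team
P1: the Product team 452/940 = 48.1%, Team Alpha 306/808 = 37.9% → the Product team
Overall: the Product team 1622/3074 = 52.8%, Team Alpha 1442/3098 = 46.5% → the Product team

the Product team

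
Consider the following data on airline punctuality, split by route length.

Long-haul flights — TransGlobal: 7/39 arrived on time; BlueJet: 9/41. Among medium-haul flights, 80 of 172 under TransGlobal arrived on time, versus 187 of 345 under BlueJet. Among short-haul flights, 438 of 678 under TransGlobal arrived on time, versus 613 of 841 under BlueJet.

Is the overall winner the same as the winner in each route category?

Long-haul: TransGlobal 7/39 = 17.9%, BlueJet 9/41 = 22.0% → BlueJet
Medium-haul: TransGlobal 80/172 = 46.5%, BlueJet 187/345 = 54.2% → BlueJet
Short-haul: TransGlobal 438/678 = 64.6%, BlueJet 613/841 = 72.9% → BlueJet
Overall: TransGlobal 525/889 = 59.1%, BlueJet 809/1227 = 65.9% → BlueJet
BlueJet wins overall and in every route group — no reversal.

Yes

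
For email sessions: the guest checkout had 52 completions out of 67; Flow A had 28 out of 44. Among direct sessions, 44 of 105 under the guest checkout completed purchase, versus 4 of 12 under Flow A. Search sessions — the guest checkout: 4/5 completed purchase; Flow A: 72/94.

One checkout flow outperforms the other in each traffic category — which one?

the guest checkout

Email: the guest checkout 52/67 = 77.6%, Flow A 28/44 = 63.6% → the guest checkout
Direct: the guest checkout 44/105 = 41.9%, Flow A 4/12 = 33.3% → the guest checkout
Search: the guest checkout 4/5 = 80.0%, Flow A 72/94 = 76.6% → the guest checkout
The guest checkout has the higher rate in all 3 groups.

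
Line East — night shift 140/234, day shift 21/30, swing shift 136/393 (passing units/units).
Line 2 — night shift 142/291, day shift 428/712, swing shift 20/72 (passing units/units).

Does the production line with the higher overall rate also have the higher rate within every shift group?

Night shift: Line East 140/234 = 59.8%, Line 2 142/291 = 48.8% → Line East
Day shift: Line East 21/30 = 70.0%, Line 2 428/712 = 60.1% → Line East
Swing shift: Line East 136/393 = 34.6%, Line 2 20/72 = 27.8% → Line East
Overall: Line East 297/657 = 45.2%, Line 2 590/1075 = 54.9% → Line 2
Line East wins each shift group but Line 2 wins overall — the comparison reverses. Line East's units skew toward swing shift, which has a lower base rate.

No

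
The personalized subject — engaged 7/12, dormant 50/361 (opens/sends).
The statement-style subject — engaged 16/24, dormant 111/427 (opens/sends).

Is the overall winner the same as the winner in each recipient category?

Engaged: the personalized subject 7/12 = 58.3%, the statement-style subject 16/24 = 66.7% → the statement-style subject
Dormant: the personalized subject 50/361 = 13.9%, the statement-style subject 111/427 = 26.0% → the statement-style subject
Overall: the personalized subject 57/373 = 15.3%, the statement-style subject 127/451 = 28.2% → the statement-style subject
The statement-style subject wins overall and in every recipient group — no reversal.

Yes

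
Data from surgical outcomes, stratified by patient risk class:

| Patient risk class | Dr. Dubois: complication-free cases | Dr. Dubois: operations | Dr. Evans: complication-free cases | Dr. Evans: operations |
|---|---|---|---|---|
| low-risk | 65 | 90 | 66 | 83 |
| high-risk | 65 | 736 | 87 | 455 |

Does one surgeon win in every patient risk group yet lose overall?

No

Low-risk: Dr. Dubois 65/90 = 72.2%, Dr. Evans 66/83 = 79.5% → Dr. Evans
High-risk: Dr. Dubois 65/736 = 8.8%, Dr. Evans 87/455 = 19.1% → Dr. Evans
Overall: Dr. Dubois 130/826 = 15.7%, Dr. Evans 153/538 = 28.4% → Dr. Evans
Dr. Evans wins overall and in every patient risk group — no reversal.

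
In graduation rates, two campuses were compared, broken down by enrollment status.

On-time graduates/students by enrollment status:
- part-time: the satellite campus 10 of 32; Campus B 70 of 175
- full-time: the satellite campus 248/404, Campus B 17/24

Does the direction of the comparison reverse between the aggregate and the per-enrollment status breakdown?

Yes

Part-time: the satellite campus 10/32 = 31.2%, Campus B 70/175 = 40.0% → Campus B
Full-time: the satellite campus 248/404 = 61.4%, Campus B 17/24 = 70.8% → Campus B
Overall: the satellite campus 258/436 = 59.2%, Campus B 87/199 = 43.7% → the satellite campus
Campus B wins each enrollment group but the satellite campus wins overall — the comparison reverses. Campus B's students skew toward part-time, which has a lower base rate.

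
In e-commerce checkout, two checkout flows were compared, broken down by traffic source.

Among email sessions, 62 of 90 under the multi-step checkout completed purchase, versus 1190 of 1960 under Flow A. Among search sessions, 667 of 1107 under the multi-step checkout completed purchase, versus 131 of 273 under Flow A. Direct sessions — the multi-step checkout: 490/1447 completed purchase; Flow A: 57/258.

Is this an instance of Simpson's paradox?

Email: the multi-step checkout 62/90 = 68.9%, Flow A 1190/1960 = 60.7% → the multi-step checkout
Search: the multi-step checkout 667/1107 = 60.3%, Flow A 131/273 = 48.0% → the multi-step checkout
Direct: the multi-step checkout 490/1447 = 33.9%, Flow A 57/258 = 22.1% → the multi-step checkout
Overall: the multi-step checkout 1219/2644 = 46.1%, Flow A 1378/2491 = 55.3% → Flow A
The multi-step checkout wins each traffic group but Flow A wins overall — the comparison reverses. The multi-step checkout's sessions skew toward direct, which has a lower base rate.

Yes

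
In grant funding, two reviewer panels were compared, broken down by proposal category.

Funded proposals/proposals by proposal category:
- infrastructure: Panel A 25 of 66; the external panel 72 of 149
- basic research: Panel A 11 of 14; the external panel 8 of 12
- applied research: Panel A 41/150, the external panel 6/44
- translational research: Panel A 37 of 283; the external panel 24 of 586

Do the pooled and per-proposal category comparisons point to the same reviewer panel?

Infrastructure: Panel A 25/66 = 37.9%, the external panel 72/149 = 48.3% → the external panel
Basic research: Panel A 11/14 = 78.6%, the external panel 8/12 = 66.7% → Panel A
Applied research: Panel A 41/150 = 27.3%, the external panel 6/44 = 13.6% → Panel A
Translational research: Panel A 37/283 = 13.1%, the external panel 24/586 = 4.1% → Panel A
Overall: Panel A 114/513 = 22.2%, the external panel 110/791 = 13.9% → Panel A
Neither sweeps: Panel A wins 3 of 4 groups, the external panel wins 1. Panel A wins overall but not every group — no Simpson reversal.

No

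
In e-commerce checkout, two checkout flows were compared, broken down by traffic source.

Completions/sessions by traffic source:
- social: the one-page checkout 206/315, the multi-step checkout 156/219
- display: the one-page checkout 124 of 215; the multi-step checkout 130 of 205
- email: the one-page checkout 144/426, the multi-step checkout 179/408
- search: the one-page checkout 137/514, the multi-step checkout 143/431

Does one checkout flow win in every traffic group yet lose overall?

No

Social: the one-page checkout 206/315 = 65.4%, the multi-step checkout 156/219 = 71.2% → the multi-step checkout
Display: the one-page checkout 124/215 = 57.7%, the multi-step checkout 130/205 = 63.4% → the multi-step checkout
Email: the one-page checkout 144/426 = 33.8%, the multi-step checkout 179/408 = 43.9% → the multi-step checkout
Search: the one-page checkout 137/514 = 26.7%, the multi-step checkout 143/431 = 33.2% → the multi-step checkout
Overall: the one-page checkout 611/1470 = 41.6%, the multi-step checkout 608/1263 = 48.1% → the multi-step checkout
The multi-step checkout wins overall and in every traffic group — no reversal.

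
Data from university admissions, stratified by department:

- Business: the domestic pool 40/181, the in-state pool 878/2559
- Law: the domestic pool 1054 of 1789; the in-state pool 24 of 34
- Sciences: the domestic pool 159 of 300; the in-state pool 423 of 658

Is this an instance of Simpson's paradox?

Business: the domestic pool 40/181 = 22.1%, the in-state pool 878/2559 = 34.3% → the in-state pool
Law: the domestic pool 1054/1789 = 58.9%, the in-state pool 24/34 = 70.6% → the in-state pool
Sciences: the domestic pool 159/300 = 53.0%, the in-state pool 423/658 = 64.3% → the in-state pool
Overall: the domestic pool 1253/2270 = 55.2%, the in-state pool 1325/3251 = 40.8% → the domestic pool
The in-state pool wins each department group but the domestic pool wins overall — the comparison reverses. The in-state pool's applicants skew toward Business, which has a lower base rate.

Yes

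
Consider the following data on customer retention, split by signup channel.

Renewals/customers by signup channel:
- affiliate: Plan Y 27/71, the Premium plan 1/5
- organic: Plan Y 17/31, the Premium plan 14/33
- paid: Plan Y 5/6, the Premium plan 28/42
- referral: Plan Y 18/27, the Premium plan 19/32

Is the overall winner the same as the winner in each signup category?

No

Affiliate: Plan Y 27/71 = 38.0%, the Premium plan 1/5 = 20.0% → Plan Y
Organic: Plan Y 17/31 = 54.8%, the Premium plan 14/33 = 42.4% → Plan Y
Paid: Plan Y 5/6 = 83.3%, the Premium plan 28/42 = 66.7% → Plan Y
Referral: Plan Y 18/27 = 66.7%, the Premium plan 19/32 = 59.4% → Plan Y
Overall: Plan Y 67/135 = 49.6%, the Premium plan 62/112 = 55.4% → the Premium plan
Plan Y wins each signup group but the Premium plan wins overall — the comparison reverses. Plan Y's customers skew toward affiliate, which has a lower base rate.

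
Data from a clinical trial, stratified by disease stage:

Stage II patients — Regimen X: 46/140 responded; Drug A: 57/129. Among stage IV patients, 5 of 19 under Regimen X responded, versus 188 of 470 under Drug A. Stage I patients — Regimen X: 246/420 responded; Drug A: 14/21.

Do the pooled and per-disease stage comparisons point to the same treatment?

Stage II: Regimen X 46/140 = 32.9%, Drug A 57/129 = 44.2% → Drug A
Stage IV: Regimen X 5/19 = 26.3%, Drug A 188/470 = 40.0% → Drug A
Stage I: Regimen X 246/420 = 58.6%, Drug A 14/21 = 66.7% → Drug A
Overall: Regimen X 297/579 = 51.3%, Drug A 259/620 = 41.8% → Regimen X
Drug A wins each disease group but Regimen X wins overall — the comparison reverses. Drug A's patients skew toward stage IV, which has a lower base rate.

No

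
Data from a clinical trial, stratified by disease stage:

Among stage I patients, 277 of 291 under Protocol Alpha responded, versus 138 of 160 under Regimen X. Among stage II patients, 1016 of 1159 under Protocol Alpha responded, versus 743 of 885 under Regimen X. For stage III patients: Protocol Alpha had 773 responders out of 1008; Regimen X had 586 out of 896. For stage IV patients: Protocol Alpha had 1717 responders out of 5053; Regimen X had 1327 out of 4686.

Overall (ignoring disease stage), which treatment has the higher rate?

Protocol Alpha

Stage I: Protocol Alpha 277/291 = 95.2%, Regimen X 138/160 = 86.2% → Protocol Alpha
Stage II: Protocol Alpha 1016/1159 = 87.7%, Regimen X 743/885 = 84.0% → Protocol Alpha
Stage III: Protocol Alpha 773/1008 = 76.7%, Regimen X 586/896 = 65.4% → Protocol Alpha
Stage IV: Protocol Alpha 1717/5053 = 34.0%, Regimen X 1327/4686 = 28.3% → Protocol Alpha
Overall: Protocol Alpha 3783/7511 = 50.4%, Regimen X 2794/6627 = 42.2% → Protocol Alpha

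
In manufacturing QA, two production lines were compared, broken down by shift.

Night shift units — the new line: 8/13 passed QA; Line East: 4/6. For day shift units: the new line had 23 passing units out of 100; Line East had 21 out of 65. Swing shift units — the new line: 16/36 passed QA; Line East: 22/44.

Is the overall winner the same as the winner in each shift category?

Yes

Night shift: the new line 8/13 = 61.5%, Line East 4/6 = 66.7% → Line East
Day shift: the new line 23/100 = 23.0%, Line East 21/65 = 32.3% → Line East
Swing shift: the new line 16/36 = 44.4%, Line East 22/44 = 50.0% → Line East
Overall: the new line 47/149 = 31.5%, Line East 47/115 = 40.9% → Line East
Line East wins overall and in every shift group — no reversal.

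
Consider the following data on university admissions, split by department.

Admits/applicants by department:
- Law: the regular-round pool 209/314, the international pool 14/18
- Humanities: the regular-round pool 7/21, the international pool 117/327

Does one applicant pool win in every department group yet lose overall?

Yes

Law: the regular-round pool 209/314 = 66.6%, the international pool 14/18 = 77.8% → the international pool
Humanities: the regular-round pool 7/21 = 33.3%, the international pool 117/327 = 35.8% → the international pool
Overall: the regular-round pool 216/335 = 64.5%, the international pool 131/345 = 38.0% → the regular-round pool
The international pool wins each department group but the regular-round pool wins overall — the comparison reverses. The international pool's applicants skew toward Humanities, which has a lower base rate.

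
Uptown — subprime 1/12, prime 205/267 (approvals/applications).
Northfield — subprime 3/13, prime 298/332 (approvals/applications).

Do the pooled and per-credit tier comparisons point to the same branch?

Subprime: Uptown 1/12 = 8.3%, Northfield 3/13 = 23.1% → Northfield
Prime: Uptown 205/267 = 76.8%, Northfield 298/332 = 89.8% → Northfield
Overall: Uptown 206/279 = 73.8%, Northfield 301/345 = 87.2% → Northfield
Northfield wins overall and in every credit group — no reversal.

Yes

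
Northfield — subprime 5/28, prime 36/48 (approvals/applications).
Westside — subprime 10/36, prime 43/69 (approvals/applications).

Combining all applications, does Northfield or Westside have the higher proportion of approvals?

Subprime: Northfield 5/28 = 17.9%, Westside 10/36 = 27.8% → Westside
Prime: Northfield 36/48 = 75.0%, Westside 43/69 = 62.3% → Northfield
Overall: Northfield 41/76 = 53.9%, Westside 53/105 = 50.5% → Northfield
(Neither sweeps every credit group, but Northfield has the higher pooled rate.)

Northfield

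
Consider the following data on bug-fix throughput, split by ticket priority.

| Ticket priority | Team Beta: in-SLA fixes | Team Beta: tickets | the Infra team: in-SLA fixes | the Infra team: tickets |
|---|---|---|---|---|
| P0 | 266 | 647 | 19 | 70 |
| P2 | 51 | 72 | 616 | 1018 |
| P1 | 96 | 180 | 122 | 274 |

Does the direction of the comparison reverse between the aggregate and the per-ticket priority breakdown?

Yes

P0: Team Beta 266/647 = 41.1%, the Infra team 19/70 = 27.1% → Team Beta
P2: Team Beta 51/72 = 70.8%, the Infra team 616/1018 = 60.5% → Team Beta
P1: Team Beta 96/180 = 53.3%, the Infra team 122/274 = 44.5% → Team Beta
Overall: Team Beta 413/899 = 45.9%, the Infra team 757/1362 = 55.6% → the Infra team
Team Beta wins each ticket group but the Infra team wins overall — the comparison reverses. Team Beta's tickets skew toward P0, which has a lower base rate.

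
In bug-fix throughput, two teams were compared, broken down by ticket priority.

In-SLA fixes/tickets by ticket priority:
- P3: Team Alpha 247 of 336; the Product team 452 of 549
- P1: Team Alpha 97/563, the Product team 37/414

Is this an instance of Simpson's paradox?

No

P3: Team Alpha 247/336 = 73.5%, the Product team 452/549 = 82.3% → the Product team
P1: Team Alpha 97/563 = 17.2%, the Product team 37/414 = 8.9% → Team Alpha
Overall: Team Alpha 344/899 = 38.3%, the Product team 489/963 = 50.8% → the Product team
Neither sweeps: Team Alpha wins 1 of 2 groups, the Product team wins 1. The Product team wins overall but not every group — no Simpson reversal.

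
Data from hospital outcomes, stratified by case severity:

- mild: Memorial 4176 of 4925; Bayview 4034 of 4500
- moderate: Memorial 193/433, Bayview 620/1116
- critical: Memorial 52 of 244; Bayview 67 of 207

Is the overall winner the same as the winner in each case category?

Yes

Mild: Memorial 4176/4925 = 84.8%, Bayview 4034/4500 = 89.6% → Bayview
Moderate: Memorial 193/433 = 44.6%, Bayview 620/1116 = 55.6% → Bayview
Critical: Memorial 52/244 = 21.3%, Bayview 67/207 = 32.4% → Bayview
Overall: Memorial 4421/5602 = 78.9%, Bayview 4721/5823 = 81.1% → Bayview
Bayview wins overall and in every case group — no reversal.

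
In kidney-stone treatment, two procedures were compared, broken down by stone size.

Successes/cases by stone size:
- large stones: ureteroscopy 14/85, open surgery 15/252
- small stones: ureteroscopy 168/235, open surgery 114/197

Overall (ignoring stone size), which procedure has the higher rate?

ureteroscopy

Large stones: ureteroscopy 14/85 = 16.5%, open surgery 15/252 = 6.0% → ureteroscopy
Small stones: ureteroscopy 168/235 = 71.5%, open surgery 114/197 = 57.9% → ureteroscopy
Overall: ureteroscopy 182/320 = 56.9%, open surgery 129/449 = 28.7% → ureteroscopy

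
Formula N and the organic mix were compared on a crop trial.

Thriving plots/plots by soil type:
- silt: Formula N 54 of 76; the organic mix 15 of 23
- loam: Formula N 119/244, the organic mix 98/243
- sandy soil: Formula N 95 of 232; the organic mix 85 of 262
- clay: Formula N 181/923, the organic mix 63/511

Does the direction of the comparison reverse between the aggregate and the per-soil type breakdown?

No

Silt: Formula N 54/76 = 71.1%, the organic mix 15/23 = 65.2% → Formula N
Loam: Formula N 119/244 = 48.8%, the organic mix 98/243 = 40.3% → Formula N
Sandy soil: Formula N 95/232 = 40.9%, the organic mix 85/262 = 32.4% → Formula N
Clay: Formula N 181/923 = 19.6%, the organic mix 63/511 = 12.3% → Formula N
Overall: Formula N 449/1475 = 30.4%, the organic mix 261/1039 = 25.1% → Formula N
Formula N wins overall and in every soil group — no reversal.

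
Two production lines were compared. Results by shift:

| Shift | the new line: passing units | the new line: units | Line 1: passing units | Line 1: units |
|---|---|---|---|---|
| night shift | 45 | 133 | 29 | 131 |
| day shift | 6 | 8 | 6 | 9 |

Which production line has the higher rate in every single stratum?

Night shift: the new line 45/133 = 33.8%, Line 1 29/131 = 22.1% → the new line
Day shift: the new line 6/8 = 75.0%, Line 1 6/9 = 66.7% → the new line
The new line has the higher rate in both groups.

the new line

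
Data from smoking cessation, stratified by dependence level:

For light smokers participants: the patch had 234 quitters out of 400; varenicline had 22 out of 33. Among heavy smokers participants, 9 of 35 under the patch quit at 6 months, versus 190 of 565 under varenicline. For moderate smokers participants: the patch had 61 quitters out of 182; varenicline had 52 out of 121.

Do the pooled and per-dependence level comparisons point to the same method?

Light smokers: the patch 234/400 = 58.5%, varenicline 22/33 = 66.7% → varenicline
Heavy smokers: the patch 9/35 = 25.7%, varenicline 190/565 = 33.6% → varenicline
Moderate smokers: the patch 61/182 = 33.5%, varenicline 52/121 = 43.0% → varenicline
Overall: the patch 304/617 = 49.3%, varenicline 264/719 = 36.7% → the patch
Varenicline wins each dependence group but the patch wins overall — the comparison reverses. Varenicline's participants skew toward heavy smokers, which has a lower base rate.

No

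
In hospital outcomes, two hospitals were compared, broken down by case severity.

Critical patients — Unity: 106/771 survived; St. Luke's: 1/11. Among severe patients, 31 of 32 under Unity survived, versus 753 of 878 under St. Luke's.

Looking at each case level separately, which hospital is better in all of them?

Unity

Critical: Unity 106/771 = 13.7%, St. Luke's 1/11 = 9.1% → Unity
Severe: Unity 31/32 = 96.9%, St. Luke's 753/878 = 85.8% → Unity
Unity has the higher rate in both groups.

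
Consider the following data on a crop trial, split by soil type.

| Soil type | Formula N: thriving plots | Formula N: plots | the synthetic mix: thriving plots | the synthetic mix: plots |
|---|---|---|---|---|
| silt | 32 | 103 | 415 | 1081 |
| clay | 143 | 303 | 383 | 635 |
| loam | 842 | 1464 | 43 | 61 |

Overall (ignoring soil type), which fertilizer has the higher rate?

Silt: Formula N 32/103 = 31.1%, the synthetic mix 415/1081 = 38.4% → the synthetic mix
Clay: Formula N 143/303 = 47.2%, the synthetic mix 383/635 = 60.3% → the synthetic mix
Loam: Formula N 842/1464 = 57.5%, the synthetic mix 43/61 = 70.5% → the synthetic mix
Overall: Formula N 1017/1870 = 54.4%, the synthetic mix 841/1777 = 47.3% → Formula N
(The synthetic mix wins every soil group but Formula N wins overall — the synthetic mix's plots skew toward the low-rate silt group.)

Formula N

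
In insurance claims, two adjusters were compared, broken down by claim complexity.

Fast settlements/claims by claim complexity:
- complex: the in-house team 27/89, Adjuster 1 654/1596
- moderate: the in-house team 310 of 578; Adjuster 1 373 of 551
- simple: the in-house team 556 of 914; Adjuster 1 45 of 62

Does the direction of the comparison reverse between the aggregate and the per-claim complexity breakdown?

Complex: the in-house team 27/89 = 30.3%, Adjuster 1 654/1596 = 41.0% → Adjuster 1
Moderate: the in-house team 310/578 = 53.6%, Adjuster 1 373/551 = 67.7% → Adjuster 1
Simple: the in-house team 556/914 = 60.8%, Adjuster 1 45/62 = 72.6% → Adjuster 1
Overall: the in-house team 893/1581 = 56.5%, Adjuster 1 1072/2209 = 48.5% → the in-house team
Adjuster 1 wins each claim group but the in-house team wins overall — the comparison reverses. Adjuster 1's claims skew toward complex, which has a lower base rate.

Yes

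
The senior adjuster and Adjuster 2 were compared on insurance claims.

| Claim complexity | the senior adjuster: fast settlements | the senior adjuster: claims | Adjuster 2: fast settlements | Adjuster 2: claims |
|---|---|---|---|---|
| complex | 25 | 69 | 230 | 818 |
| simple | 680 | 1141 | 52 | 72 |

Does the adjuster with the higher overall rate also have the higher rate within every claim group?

Complex: the senior adjuster 25/69 = 36.2%, Adjuster 2 230/818 = 28.1% → the senior adjuster
Simple: the senior adjuster 680/1141 = 59.6%, Adjuster 2 52/72 = 72.2% → Adjuster 2
Overall: the senior adjuster 705/1210 = 58.3%, Adjuster 2 282/890 = 31.7% → the senior adjuster
Neither sweeps: the senior adjuster wins 1 of 2 groups, Adjuster 2 wins 1. The senior adjuster wins overall but not every group — no Simpson reversal.

No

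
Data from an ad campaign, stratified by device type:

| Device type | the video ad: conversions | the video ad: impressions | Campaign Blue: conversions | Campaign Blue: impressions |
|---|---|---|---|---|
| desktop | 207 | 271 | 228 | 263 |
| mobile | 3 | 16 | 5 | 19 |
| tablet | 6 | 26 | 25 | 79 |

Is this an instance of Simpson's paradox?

Desktop: the video ad 207/271 = 76.4%, Campaign Blue 228/263 = 86.7% → Campaign Blue
Mobile: the video ad 3/16 = 18.8%, Campaign Blue 5/19 = 26.3% → Campaign Blue
Tablet: the video ad 6/26 = 23.1%, Campaign Blue 25/79 = 31.6% → Campaign Blue
Overall: the video ad 216/313 = 69.0%, Campaign Blue 258/361 = 71.5% → Campaign Blue
Campaign Blue wins overall and in every device group — no reversal.

No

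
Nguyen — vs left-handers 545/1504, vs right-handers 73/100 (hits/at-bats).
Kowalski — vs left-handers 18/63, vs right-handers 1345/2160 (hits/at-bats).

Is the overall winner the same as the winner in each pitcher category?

No

Vs left-handers: Nguyen 545/1504 = 36.2%, Kowalski 18/63 = 28.6% → Nguyen
Vs right-handers: Nguyen 73/100 = 73.0%, Kowalski 1345/2160 = 62.3% → Nguyen
Overall: Nguyen 618/1604 = 38.5%, Kowalski 1363/2223 = 61.3% → Kowalski
Nguyen wins each pitcher group but Kowalski wins overall — the comparison reverses. Nguyen's at-bats skew toward vs left-handers, which has a lower base rate.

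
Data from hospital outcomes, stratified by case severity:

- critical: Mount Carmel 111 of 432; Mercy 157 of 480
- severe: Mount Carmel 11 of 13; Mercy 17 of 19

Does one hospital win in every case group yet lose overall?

No

Critical: Mount Carmel 111/432 = 25.7%, Mercy 157/480 = 32.7% → Mercy
Severe: Mount Carmel 11/13 = 84.6%, Mercy 17/19 = 89.5% → Mercy
Overall: Mount Carmel 122/445 = 27.4%, Mercy 174/499 = 34.9% → Mercy
Mercy wins overall and in every case group — no reversal.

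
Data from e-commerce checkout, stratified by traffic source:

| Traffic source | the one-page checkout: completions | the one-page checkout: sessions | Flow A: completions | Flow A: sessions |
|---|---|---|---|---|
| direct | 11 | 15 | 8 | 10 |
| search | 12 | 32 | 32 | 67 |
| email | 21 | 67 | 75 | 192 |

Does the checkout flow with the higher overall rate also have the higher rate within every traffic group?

Direct: the one-page checkout 11/15 = 73.3%, Flow A 8/10 = 80.0% → Flow A
Search: the one-page checkout 12/32 = 37.5%, Flow A 32/67 = 47.8% → Flow A
Email: the one-page checkout 21/67 = 31.3%, Flow A 75/192 = 39.1% → Flow A
Overall: the one-page checkout 44/114 = 38.6%, Flow A 115/269 = 42.8% → Flow A
Flow A wins overall and in every traffic group — no reversal.

Yes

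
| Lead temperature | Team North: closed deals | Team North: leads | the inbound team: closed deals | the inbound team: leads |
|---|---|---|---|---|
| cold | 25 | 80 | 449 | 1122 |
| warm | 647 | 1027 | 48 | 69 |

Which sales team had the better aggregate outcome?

Team North

Cold: Team North 25/80 = 31.2%, the inbound team 449/1122 = 40.0% → the inbound team
Warm: Team North 647/1027 = 63.0%, the inbound team 48/69 = 69.6% → the inbound team
Overall: Team North 672/1107 = 60.7%, the inbound team 497/1191 = 41.7% → Team North
(The inbound team wins every lead group but Team North wins overall — the inbound team's leads skew toward the low-rate cold group.)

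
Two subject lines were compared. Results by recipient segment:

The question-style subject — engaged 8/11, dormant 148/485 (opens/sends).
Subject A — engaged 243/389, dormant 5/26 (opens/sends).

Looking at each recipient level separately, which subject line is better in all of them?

the question-style subject

Engaged: the question-style subject 8/11 = 72.7%, Subject A 243/389 = 62.5% → the question-style subject
Dormant: the question-style subject 148/485 = 30.5%, Subject A 5/26 = 19.2% → the question-style subject
The question-style subject has the higher rate in both groups.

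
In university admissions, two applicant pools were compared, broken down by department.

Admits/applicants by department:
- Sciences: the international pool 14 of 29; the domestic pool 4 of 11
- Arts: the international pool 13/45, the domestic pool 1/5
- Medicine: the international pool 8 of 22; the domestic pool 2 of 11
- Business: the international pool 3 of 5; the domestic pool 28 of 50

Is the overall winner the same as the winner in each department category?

No

Sciences: the international pool 14/29 = 48.3%, the domestic pool 4/11 = 36.4% → the international pool
Arts: the international pool 13/45 = 28.9%, the domestic pool 1/5 = 20.0% → the international pool
Medicine: the international pool 8/22 = 36.4%, the domestic pool 2/11 = 18.2% → the international pool
Business: the international pool 3/5 = 60.0%, the domestic pool 28/50 = 56.0% → the international pool
Overall: the international pool 38/101 = 37.6%, the domestic pool 35/77 = 45.5% → the domestic pool
The international pool wins each department group but the domestic pool wins overall — the comparison reverses. The international pool's applicants skew toward Arts, which has a lower base rate.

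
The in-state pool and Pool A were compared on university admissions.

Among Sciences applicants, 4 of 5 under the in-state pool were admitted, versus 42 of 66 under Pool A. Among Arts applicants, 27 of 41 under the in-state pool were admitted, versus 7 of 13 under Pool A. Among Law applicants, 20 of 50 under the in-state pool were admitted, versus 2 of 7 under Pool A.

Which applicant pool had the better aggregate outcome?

Sciences: the in-state pool 4/5 = 80.0%, Pool A 42/66 = 63.6% → the in-state pool
Arts: the in-state pool 27/41 = 65.9%, Pool A 7/13 = 53.8% → the in-state pool
Law: the in-state pool 20/50 = 40.0%, Pool A 2/7 = 28.6% → the in-state pool
Overall: the in-state pool 51/96 = 53.1%, Pool A 51/86 = 59.3% → Pool A
(The in-state pool wins every department group but Pool A wins overall — the in-state pool's applicants skew toward the low-rate Law group.)

Pool A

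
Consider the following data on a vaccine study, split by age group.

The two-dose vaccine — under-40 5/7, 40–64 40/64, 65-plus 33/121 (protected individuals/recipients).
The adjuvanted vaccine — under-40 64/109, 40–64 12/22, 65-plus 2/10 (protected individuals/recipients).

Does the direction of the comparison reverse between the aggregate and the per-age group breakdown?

Under-40: the two-dose vaccine 5/7 = 71.4%, the adjuvanted vaccine 64/109 = 58.7% → the two-dose vaccine
40–64: the two-dose vaccine 40/64 = 62.5%, the adjuvanted vaccine 12/22 = 54.5% → the two-dose vaccine
65-plus: the two-dose vaccine 33/121 = 27.3%, the adjuvanted vaccine 2/10 = 20.0% → the two-dose vaccine
Overall: the two-dose vaccine 78/192 = 40.6%, the adjuvanted vaccine 78/141 = 55.3% → the adjuvanted vaccine
The two-dose vaccine wins each age group but the adjuvanted vaccine wins overall — the comparison reverses. The two-dose vaccine's recipients skew toward 65-plus, which has a lower base rate.

Yes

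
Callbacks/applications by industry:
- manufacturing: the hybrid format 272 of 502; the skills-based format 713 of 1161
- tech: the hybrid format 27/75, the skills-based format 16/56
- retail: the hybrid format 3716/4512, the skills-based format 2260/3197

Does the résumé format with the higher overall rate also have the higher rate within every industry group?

Manufacturing: the hybrid format 272/502 = 54.2%, the skills-based format 713/1161 = 61.4% → the skills-based format
Tech: the hybrid format 27/75 = 36.0%, the skills-based format 16/56 = 28.6% → the hybrid format
Retail: the hybrid format 3716/4512 = 82.4%, the skills-based format 2260/3197 = 70.7% → the hybrid format
Overall: the hybrid format 4015/5089 = 78.9%, the skills-based format 2989/4414 = 67.7% → the hybrid format
Neither sweeps: the hybrid format wins 2 of 3 groups, the skills-based format wins 1. The hybrid format wins overall but not every group — no Simpson reversal.

No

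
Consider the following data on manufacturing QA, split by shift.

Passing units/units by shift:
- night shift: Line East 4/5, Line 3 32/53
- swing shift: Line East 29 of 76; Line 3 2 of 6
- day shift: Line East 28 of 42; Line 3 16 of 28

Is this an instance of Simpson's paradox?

Night shift: Line East 4/5 = 80.0%, Line 3 32/53 = 60.4% → Line East
Swing shift: Line East 29/76 = 38.2%, Line 3 2/6 = 33.3% → Line East
Day shift: Line East 28/42 = 66.7%, Line 3 16/28 = 57.1% → Line East
Overall: Line East 61/123 = 49.6%, Line 3 50/87 = 57.5% → Line 3
Line East wins each shift group but Line 3 wins overall — the comparison reverses. Line East's units skew toward swing shift, which has a lower base rate.

Yes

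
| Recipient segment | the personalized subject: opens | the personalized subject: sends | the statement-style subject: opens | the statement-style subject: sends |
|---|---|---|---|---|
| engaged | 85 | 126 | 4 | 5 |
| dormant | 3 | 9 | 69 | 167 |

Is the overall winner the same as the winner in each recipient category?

No

Engaged: the personalized subject 85/126 = 67.5%, the statement-style subject 4/5 = 80.0% → the statement-style subject
Dormant: the personalized subject 3/9 = 33.3%, the statement-style subject 69/167 = 41.3% → the statement-style subject
Overall: the personalized subject 88/135 = 65.2%, the statement-style subject 73/172 = 42.4% → the personalized subject
The statement-style subject wins each recipient group but the personalized subject wins overall — the comparison reverses. The statement-style subject's sends skew toward dormant, which has a lower base rate.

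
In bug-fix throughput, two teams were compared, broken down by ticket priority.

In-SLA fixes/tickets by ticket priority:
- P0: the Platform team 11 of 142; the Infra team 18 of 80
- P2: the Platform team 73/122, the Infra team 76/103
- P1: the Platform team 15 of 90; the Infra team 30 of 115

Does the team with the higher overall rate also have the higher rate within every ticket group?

Yes

P0: the Platform team 11/142 = 7.7%, the Infra team 18/80 = 22.5% → the Infra team
P2: the Platform team 73/122 = 59.8%, the Infra team 76/103 = 73.8% → the Infra team
P1: the Platform team 15/90 = 16.7%, the Infra team 30/115 = 26.1% → the Infra team
Overall: the Platform team 99/354 = 28.0%, the Infra team 124/298 = 41.6% → the Infra team
The Infra team wins overall and in every ticket group — no reversal.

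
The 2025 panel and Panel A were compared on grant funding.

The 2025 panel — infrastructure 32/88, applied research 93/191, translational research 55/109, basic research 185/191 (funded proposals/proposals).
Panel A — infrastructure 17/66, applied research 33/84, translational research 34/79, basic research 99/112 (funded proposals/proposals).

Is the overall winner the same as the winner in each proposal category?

Yes

Infrastructure: the 2025 panel 32/88 = 36.4%, Panel A 17/66 = 25.8% → the 2025 panel
Applied research: the 2025 panel 93/191 = 48.7%, Panel A 33/84 = 39.3% → the 2025 panel
Translational research: the 2025 panel 55/109 = 50.5%, Panel A 34/79 = 43.0% → the 2025 panel
Basic research: the 2025 panel 185/191 = 96.9%, Panel A 99/112 = 88.4% → the 2025 panel
Overall: the 2025 panel 365/579 = 63.0%, Panel A 183/341 = 53.7% → the 2025 panel
The 2025 panel wins overall and in every proposal group — no reversal.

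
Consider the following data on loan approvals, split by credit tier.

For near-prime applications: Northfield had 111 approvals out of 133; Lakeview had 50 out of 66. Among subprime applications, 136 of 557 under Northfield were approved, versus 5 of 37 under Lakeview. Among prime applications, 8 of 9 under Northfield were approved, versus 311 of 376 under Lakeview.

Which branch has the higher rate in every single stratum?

Northfield

Near-prime: Northfield 111/133 = 83.5%, Lakeview 50/66 = 75.8% → Northfield
Subprime: Northfield 136/557 = 24.4%, Lakeview 5/37 = 13.5% → Northfield
Prime: Northfield 8/9 = 88.9%, Lakeview 311/376 = 82.7% → Northfield
Northfield has the higher rate in all 3 groups.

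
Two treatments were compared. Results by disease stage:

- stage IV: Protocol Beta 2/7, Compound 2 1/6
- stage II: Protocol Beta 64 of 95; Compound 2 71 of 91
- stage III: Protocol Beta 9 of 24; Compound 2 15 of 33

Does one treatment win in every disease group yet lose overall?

Stage IV: Protocol Beta 2/7 = 28.6%, Compound 2 1/6 = 16.7% → Protocol Beta
Stage II: Protocol Beta 64/95 = 67.4%, Compound 2 71/91 = 78.0% → Compound 2
Stage III: Protocol Beta 9/24 = 37.5%, Compound 2 15/33 = 45.5% → Compound 2
Overall: Protocol Beta 75/126 = 59.5%, Compound 2 87/130 = 66.9% → Compound 2
Neither sweeps: Protocol Beta wins 1 of 3 groups, Compound 2 wins 2. Compound 2 wins overall but not every group — no Simpson reversal.

No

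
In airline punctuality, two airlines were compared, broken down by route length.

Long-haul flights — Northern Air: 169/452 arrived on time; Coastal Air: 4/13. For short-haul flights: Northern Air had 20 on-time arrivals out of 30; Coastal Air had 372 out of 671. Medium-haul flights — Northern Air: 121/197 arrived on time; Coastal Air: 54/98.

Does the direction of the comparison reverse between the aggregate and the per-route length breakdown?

Yes

Long-haul: Northern Air 169/452 = 37.4%, Coastal Air 4/13 = 30.8% → Northern Air
Short-haul: Northern Air 20/30 = 66.7%, Coastal Air 372/671 = 55.4% → Northern Air
Medium-haul: Northern Air 121/197 = 61.4%, Coastal Air 54/98 = 55.1% → Northern Air
Overall: Northern Air 310/679 = 45.7%, Coastal Air 430/782 = 55.0% → Coastal Air
Northern Air wins each route group but Coastal Air wins overall — the comparison reverses. Northern Air's flights skew toward long-haul, which has a lower base rate.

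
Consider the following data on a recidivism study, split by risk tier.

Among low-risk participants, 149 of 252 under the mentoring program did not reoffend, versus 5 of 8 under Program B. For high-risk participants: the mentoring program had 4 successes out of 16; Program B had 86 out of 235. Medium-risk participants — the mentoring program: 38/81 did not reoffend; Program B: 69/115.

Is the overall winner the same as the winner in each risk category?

Low-risk: the mentoring program 149/252 = 59.1%, Program B 5/8 = 62.5% → Program B
High-risk: the mentoring program 4/16 = 25.0%, Program B 86/235 = 36.6% → Program B
Medium-risk: the mentoring program 38/81 = 46.9%, Program B 69/115 = 60.0% → Program B
Overall: the mentoring program 191/349 = 54.7%, Program B 160/358 = 44.7% → the mentoring program
Program B wins each risk group but the mentoring program wins overall — the comparison reverses. Program B's participants skew toward high-risk, which has a lower base rate.

No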